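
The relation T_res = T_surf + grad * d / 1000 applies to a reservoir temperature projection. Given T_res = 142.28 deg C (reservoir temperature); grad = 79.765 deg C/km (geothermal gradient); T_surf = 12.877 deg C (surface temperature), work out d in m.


d = (T_res - T_surf) / grad * 1000
d = (142.28 - 12.877) / 79.765 * 1000
d = 1622.3 m


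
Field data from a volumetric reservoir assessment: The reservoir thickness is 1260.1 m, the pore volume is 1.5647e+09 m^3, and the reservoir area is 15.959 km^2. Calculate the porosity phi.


phi = Vp / (A * 1e6 * hr)
phi = 1.5647e+09 / (15.959 * 1e6 * 1260.1)
phi = 0.077807


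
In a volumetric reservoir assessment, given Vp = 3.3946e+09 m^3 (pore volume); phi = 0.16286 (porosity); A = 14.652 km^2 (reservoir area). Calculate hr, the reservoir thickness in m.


hr = Vp / (A * 1e6 * phi)
hr = 3.3946e+09 / (14.652 * 1e6 * 0.16286)
hr = 1422.6 m


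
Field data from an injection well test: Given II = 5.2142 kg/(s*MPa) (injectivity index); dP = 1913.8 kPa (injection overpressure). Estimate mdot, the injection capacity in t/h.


mdot = II * dP / 1000
mdot = 5.2142 * 1913.8 / 1000
mdot = 9.978936 kg/s
Convert: 9.978936 kg/s * 3.6 = 35.924 t/h
mdot = 35.924 t/h


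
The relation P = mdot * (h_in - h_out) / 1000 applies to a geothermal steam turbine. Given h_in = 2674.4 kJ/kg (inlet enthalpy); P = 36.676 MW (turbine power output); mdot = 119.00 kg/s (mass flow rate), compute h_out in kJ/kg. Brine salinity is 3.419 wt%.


h_out = h_in - P * 1000 / mdot
h_out = 2674.4 - 36.676 * 1000 / 119.00
h_out = 2366.2 kJ/kg


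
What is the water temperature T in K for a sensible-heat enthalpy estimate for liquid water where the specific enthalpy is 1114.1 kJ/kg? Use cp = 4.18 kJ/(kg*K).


T = h / cp
T = 1114.1 / 4.18
T = 266.5311 deg C
Convert to K: 266.5311 + 273.15 = 539.68 K
T = 539.68 K


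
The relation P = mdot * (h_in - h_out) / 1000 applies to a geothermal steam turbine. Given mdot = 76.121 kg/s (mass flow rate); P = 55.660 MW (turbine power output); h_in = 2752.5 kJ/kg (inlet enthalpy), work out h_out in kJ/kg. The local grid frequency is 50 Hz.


h_out = h_in - P * 1000 / mdot
h_out = 2752.5 - 55.660 * 1000 / 76.121
h_out = 2021.3 kJ/kg


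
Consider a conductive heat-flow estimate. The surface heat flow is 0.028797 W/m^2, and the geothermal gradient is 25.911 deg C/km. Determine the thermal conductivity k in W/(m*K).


k = q * 1000 / grad
k = 0.028797 * 1000 / 25.911
k = 1.1114 W/(m*K)


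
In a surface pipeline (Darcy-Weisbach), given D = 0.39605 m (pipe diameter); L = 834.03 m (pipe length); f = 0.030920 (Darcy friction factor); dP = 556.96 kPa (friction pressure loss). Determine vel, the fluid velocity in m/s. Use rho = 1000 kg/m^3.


vel = sqrt(dP*1000*2*D / (f*L*rho))
vel = sqrt(556.96*1000*2*0.39605 / (0.030920*834.03*1000))
vel = 4.1361 m/s


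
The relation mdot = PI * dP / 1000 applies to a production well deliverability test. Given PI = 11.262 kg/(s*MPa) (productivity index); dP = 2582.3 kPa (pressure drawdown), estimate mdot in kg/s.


mdot = PI * dP / 1000
mdot = 11.262 * 2582.3 / 1000
mdot = 29.082 kg/s


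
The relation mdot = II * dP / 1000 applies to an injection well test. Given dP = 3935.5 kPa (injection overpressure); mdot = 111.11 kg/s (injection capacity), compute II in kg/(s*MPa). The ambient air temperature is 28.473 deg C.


II = mdot * 1000 / dP
II = 111.11 * 1000 / 3935.5
II = 28.233 kg/(s*MPa)


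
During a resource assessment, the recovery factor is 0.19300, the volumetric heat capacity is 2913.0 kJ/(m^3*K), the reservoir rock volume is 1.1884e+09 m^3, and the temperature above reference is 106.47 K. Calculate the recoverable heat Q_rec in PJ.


Step 1: Q_s = Vr*rhoc*dT/1e12 = 1.1884e+09*2913.0*106.47/1e12 = 368.5788 PJ
Step 2: Q_rec = Q_s * RF = 368.5788 * 0.193 = 71.136 PJ
Q_rec = 71.136 PJ


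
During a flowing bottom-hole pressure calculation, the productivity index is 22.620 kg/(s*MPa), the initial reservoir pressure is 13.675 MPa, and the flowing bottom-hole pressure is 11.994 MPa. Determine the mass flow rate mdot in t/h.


mdot = (P_i - P_wf) * PI
mdot = (13.675 - 11.994) * 22.620
mdot = 38.02422 kg/s
Convert: 38.02422 kg/s * 3.6 = 136.89 t/h
mdot = 136.89 t/h


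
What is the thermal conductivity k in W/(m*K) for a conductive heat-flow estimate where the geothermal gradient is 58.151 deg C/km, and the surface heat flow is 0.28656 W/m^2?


k = q * 1000 / grad
k = 0.28656 * 1000 / 58.151
k = 4.9279 W/(m*K)


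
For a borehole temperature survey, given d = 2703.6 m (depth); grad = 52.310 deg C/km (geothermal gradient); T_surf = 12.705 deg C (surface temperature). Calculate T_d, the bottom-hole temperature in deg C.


T_d = T_surf + grad * d / 1000
T_d = 12.705 + 52.310 * 2703.6 / 1000
T_d = 154.13 deg C


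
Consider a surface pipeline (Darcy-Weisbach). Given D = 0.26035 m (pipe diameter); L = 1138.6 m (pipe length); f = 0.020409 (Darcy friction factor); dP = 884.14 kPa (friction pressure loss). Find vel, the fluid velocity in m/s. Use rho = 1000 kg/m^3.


vel = sqrt(dP*1000*2*D / (f*L*rho))
vel = sqrt(884.14*1000*2*0.26035 / (0.020409*1138.6*1000))
vel = 4.4510 m/s


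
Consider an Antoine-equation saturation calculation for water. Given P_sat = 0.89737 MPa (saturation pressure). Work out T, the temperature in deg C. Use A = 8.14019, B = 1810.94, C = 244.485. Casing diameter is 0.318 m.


T = B / (A - log10(P_sat * 760 / 0.101325)) - C
T = 1810.94 / (8.14019 - log10(0.89737 * 760 / 0.101325)) - 244.485
T = 175.48 deg C


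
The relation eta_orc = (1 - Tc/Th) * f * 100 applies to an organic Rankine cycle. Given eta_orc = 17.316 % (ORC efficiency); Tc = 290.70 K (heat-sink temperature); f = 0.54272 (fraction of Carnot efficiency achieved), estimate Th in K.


Th = Tc / (1 - (eta_orc/100)/f)
Th = 290.70 / (1 - (17.316/100)/0.54272)
Th = 426.91 K


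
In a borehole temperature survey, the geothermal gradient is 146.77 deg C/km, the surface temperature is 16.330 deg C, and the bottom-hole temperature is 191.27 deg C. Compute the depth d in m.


d = (T_d - T_surf) / grad * 1000
d = (191.27 - 16.330) / 146.77 * 1000
d = 1191.9 m


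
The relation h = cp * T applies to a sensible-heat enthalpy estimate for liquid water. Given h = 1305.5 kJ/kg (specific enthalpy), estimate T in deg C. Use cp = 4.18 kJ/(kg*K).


T = h / cp
T = 1305.5 / 4.18
T = 312.32 deg C


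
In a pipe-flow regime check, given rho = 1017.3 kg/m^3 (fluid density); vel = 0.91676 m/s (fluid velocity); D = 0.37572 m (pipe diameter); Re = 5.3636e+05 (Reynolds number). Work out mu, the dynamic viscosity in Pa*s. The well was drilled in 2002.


mu = rho * vel * D / Re
mu = 1017.3 * 0.91676 * 0.37572 / 5.3636e+05
mu = 0.00065330 Pa*s


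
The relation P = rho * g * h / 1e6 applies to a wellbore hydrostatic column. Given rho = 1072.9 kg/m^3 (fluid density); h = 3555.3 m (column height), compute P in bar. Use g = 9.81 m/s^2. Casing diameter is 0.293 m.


P = rho * g * h / 1e6
P = 1072.9 * 9.81 * 3555.3 / 1e6
P = 37.42006 MPa
Convert: 37.42006 MPa * 10.0 = 374.20 bar
P = 374.20 bar


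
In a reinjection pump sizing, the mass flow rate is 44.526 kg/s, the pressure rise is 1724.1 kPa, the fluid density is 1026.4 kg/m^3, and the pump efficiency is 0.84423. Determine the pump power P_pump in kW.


P_pump = mdot * dP / (rho * eta)
P_pump = 44.526 * 1724.1 / (1026.4 * 0.84423)
P_pump = 88.593 kW


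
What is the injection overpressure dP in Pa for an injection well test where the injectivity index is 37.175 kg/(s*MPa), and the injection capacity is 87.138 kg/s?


dP = mdot * 1000 / II
dP = 87.138 * 1000 / 37.175
dP = 2343.995 kPa
Convert: 2343.995 kPa * 1000.0 = 2.3440e+06 Pa
dP = 2.3440e+06 Pa


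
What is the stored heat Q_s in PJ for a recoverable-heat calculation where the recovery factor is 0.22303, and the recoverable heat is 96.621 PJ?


Q_s = Q_rec / RF
Q_s = 96.621 / 0.22303
Q_s = 433.22 PJ


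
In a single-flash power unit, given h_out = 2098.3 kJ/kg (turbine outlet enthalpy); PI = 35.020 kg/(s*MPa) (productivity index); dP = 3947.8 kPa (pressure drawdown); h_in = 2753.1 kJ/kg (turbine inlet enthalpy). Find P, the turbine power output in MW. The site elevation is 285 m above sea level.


Step 1: mdot = PI * dP / 1000 = 35.02 * 3947.8 / 1000 = 138.2520 kg/s
Step 2: P = mdot*(h_in - h_out)/1000 = 138.2520*(2753.1 - 2098.3)/1000 = 90.527 MW
P = 90.527 MW


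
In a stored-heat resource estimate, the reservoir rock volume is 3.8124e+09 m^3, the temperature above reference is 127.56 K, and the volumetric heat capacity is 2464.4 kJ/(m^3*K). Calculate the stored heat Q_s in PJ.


Q_s = Vr * rhoc * dT / 1e12
Q_s = 3.8124e+09 * 2464.4 * 127.56 / 1e12
Q_s = 1198.5 PJ


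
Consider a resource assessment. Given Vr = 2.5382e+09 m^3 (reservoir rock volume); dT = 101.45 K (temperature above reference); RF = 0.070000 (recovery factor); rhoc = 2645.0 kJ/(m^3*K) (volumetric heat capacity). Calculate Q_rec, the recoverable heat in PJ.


Step 1: Q_s = Vr*rhoc*dT/1e12 = 2.5382e+09*2645.0*101.45/1e12 = 681.0885 PJ
Step 2: Q_rec = Q_s * RF = 681.0885 * 0.07 = 47.676 PJ
Q_rec = 47.676 PJ


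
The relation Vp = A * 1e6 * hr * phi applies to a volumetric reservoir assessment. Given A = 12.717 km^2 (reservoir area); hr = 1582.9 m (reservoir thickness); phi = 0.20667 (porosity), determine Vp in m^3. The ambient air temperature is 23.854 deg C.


Vp = A * 1e6 * hr * phi
Vp = 12.717 * 1e6 * 1582.9 * 0.20667
Vp = 4.1602e+09 m^3


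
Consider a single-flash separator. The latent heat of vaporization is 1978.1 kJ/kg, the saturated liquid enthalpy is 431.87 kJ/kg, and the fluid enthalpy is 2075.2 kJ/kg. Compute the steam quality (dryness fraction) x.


x = (h - hf) / hfg
x = (2075.2 - 431.87) / 1978.1
x = 0.83076


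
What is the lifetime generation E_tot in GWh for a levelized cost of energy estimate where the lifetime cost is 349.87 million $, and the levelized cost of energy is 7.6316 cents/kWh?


E_tot = C_tot / LCOE * 100
E_tot = 349.87 / 7.6316 * 100
E_tot = 4584.5 GWh


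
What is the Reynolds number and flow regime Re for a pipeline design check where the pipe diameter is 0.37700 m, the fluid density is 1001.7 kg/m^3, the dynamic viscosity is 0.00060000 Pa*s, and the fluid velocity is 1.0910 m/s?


Step 1: Re = rho*vel*D/mu = 1001.7*1.091*0.377/0.0006 = 6.8668e+05
Step 2: Re = 6.8668e+05 > 4000, so flow is turbulent.
Re = 6.8668e+05 (turbulent)


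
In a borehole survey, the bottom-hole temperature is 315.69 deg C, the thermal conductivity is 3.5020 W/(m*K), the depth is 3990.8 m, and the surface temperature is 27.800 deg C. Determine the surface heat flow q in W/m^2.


Step 1: grad = (T_d - T_surf)/d * 1000 = (315.69 - 27.8)/3990.8 * 1000 = 72.13842 deg C/km
Step 2: q = k * grad / 1000 = 3.502 * 72.13842 / 1000 = 0.25263 W/m^2
q = 0.25263 W/m^2


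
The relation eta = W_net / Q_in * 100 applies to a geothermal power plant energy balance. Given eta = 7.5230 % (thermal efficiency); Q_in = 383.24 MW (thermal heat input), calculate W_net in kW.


W_net = eta / 100 * Q_in
W_net = 7.5230 / 100 * 383.24
W_net = 28.83115 MW
Convert: 28.83115 MW * 1000.0 = 28831 kW
W_net = 28831 kW


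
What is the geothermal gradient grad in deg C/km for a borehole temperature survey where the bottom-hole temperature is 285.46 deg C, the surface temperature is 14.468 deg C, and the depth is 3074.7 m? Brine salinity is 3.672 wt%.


grad = (T_d - T_surf) / d * 1000
grad = (285.46 - 14.468) / 3074.7 * 1000
grad = 88.136 deg C/km


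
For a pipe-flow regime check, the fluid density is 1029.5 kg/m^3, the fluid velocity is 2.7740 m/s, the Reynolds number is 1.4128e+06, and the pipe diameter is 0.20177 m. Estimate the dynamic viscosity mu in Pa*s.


mu = rho * vel * D / Re
mu = 1029.5 * 2.7740 * 0.20177 / 1.4128e+06
mu = 0.00040786 Pa*s


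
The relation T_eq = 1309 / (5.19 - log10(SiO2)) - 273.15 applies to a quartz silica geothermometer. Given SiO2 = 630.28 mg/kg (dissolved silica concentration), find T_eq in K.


T_eq = 1309 / (5.19 - log10(SiO2)) - 273.15
T_eq = 1309 / (5.19 - log10(630.28)) - 273.15
T_eq = 274.4419 deg C
Convert to K: 274.4419 + 273.15 = 547.59 K
T_eq = 547.59 K


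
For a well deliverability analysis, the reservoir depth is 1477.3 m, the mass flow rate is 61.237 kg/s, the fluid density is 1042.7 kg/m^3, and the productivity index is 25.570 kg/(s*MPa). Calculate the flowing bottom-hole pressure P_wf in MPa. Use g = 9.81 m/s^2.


Step 1: P_i = rho*g*h/1e6 = 1042.7*9.81*1477.3/1e6 = 15.11113 MPa
Step 2: P_wf = P_i - mdot/PI = 15.11113 - 61.237/25.57 = 12.716 MPa
P_wf = 12.716 MPa


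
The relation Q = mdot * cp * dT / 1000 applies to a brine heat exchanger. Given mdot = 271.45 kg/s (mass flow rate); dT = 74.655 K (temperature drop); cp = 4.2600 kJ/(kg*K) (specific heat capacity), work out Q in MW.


Q = mdot * cp * dT / 1000
Q = 271.45 * 4.2600 * 74.655 / 1000
Q = 86.329 MW


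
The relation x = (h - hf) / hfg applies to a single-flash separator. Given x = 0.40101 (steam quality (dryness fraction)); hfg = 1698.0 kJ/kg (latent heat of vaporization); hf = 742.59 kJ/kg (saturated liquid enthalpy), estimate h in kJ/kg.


h = hf + x * hfg
h = 742.59 + 0.40101 * 1698.0
h = 1423.5 kJ/kg


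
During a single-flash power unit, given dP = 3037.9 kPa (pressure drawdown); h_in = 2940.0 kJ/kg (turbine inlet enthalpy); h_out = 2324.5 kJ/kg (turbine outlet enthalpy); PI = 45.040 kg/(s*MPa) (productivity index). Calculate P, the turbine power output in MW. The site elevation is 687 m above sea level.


Step 1: mdot = PI * dP / 1000 = 45.04 * 3037.9 / 1000 = 136.8270 kg/s
Step 2: P = mdot*(h_in - h_out)/1000 = 136.8270*(2940.0 - 2324.5)/1000 = 84.217 MW
P = 84.217 MW


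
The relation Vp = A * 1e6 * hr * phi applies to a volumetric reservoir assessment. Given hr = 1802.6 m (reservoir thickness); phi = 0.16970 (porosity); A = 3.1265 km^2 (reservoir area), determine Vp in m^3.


Vp = A * 1e6 * hr * phi
Vp = 3.1265 * 1e6 * 1802.6 * 0.16970
Vp = 9.5640e+08 m^3


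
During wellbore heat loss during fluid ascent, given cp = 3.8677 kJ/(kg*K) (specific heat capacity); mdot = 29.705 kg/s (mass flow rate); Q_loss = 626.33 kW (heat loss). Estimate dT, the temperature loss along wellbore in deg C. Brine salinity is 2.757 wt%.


dT = Q_loss / (mdot * cp)
dT = 626.33 / (29.705 * 3.8677)
dT = 5.451561 K
Convert (temperature difference, 1 K = 1 deg C): 5.451561 K = 5.451561 deg C
dT = 5.4516 deg C


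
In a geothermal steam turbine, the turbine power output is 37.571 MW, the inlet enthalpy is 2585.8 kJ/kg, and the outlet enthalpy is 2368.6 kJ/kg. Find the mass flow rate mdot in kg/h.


mdot = P * 1000 / (h_in - h_out)
mdot = 37.571 * 1000 / (2585.8 - 2368.6)
mdot = 172.9788 kg/s
Convert: 172.9788 kg/s * 3600.0 = 6.2272e+05 kg/h
mdot = 6.2272e+05 kg/h


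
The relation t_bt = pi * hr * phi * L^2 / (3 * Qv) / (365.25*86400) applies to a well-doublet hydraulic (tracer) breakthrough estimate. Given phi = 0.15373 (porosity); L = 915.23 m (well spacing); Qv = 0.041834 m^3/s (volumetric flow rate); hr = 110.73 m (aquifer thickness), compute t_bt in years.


t_bt = pi * hr * phi * L^2 / (3 * Qv) / (365.25*86400)
t_bt = pi * 110.73 * 0.15373 * 915.23^2 / (3 * 0.041834) / (365.25*86400)
t_bt = 11.310 years


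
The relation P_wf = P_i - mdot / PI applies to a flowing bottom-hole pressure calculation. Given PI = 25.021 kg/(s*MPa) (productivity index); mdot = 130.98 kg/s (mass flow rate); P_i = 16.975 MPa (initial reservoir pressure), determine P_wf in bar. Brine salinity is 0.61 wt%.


P_wf = P_i - mdot / PI
P_wf = 16.975 - 130.98 / 25.021
P_wf = 11.74020 MPa
Convert: 11.74020 MPa * 10.0 = 117.40 bar
P_wf = 117.40 bar


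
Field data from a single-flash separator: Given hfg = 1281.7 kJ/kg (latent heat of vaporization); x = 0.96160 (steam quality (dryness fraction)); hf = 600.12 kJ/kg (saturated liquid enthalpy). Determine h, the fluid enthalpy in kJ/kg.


h = hf + x * hfg
h = 600.12 + 0.96160 * 1281.7
h = 1832.6 kJ/kg


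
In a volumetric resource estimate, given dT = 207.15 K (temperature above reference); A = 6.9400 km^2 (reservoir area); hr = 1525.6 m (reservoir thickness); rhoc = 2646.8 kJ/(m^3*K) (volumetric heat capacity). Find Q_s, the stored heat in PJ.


Step 1: Vr = A*1e6*hr = 6.94*1e6*1525.6 = 1.058766e+10 m^3
Step 2: Q_s = Vr*rhoc*dT/1e12 = 1.058766e+10*2646.8*207.15/1e12 = 5805.1 PJ
Q_s = 5805.1 PJ


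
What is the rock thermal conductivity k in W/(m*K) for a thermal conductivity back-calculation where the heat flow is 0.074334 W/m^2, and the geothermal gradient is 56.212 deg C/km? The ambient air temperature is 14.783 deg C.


k = q / (grad / 1000)
k = 0.074334 / (56.212 / 1000)
k = 1.3224 W/(m*K)


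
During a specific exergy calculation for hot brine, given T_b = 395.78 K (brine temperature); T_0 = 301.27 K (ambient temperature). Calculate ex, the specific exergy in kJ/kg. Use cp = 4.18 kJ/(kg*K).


ex = cp * ((T_b - T_0) - T_0 * ln(T_b/T_0))
ex = 4.18 * ((395.78 - 301.27) - 301.27 * ln(395.78/301.27))
ex = 51.447 kJ/kg


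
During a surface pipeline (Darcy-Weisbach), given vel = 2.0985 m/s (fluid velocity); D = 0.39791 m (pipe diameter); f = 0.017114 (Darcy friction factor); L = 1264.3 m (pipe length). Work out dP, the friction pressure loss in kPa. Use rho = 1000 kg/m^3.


dP = f * (L/D) * (rho*vel^2/2) / 1000
dP = 0.017114 * (1264.3/0.39791) * (1000*2.0985^2/2) / 1000
dP = 119.73 kPa


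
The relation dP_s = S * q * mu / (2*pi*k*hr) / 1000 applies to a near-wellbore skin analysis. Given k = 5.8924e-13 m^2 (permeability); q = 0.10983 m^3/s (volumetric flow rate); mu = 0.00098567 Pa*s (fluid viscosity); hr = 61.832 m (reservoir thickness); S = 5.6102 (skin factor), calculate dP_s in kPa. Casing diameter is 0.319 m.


dP_s = S * q * mu / (2*pi*k*hr) / 1000
dP_s = 5.6102 * 0.10983 * 0.00098567 / (2*pi*5.8924e-13*61.832) / 1000
dP_s = 2653.1 kPa


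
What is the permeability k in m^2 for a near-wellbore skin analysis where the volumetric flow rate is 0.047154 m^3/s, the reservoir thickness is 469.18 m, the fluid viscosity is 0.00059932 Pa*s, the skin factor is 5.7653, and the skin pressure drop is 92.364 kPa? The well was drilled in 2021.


k = S*q*mu / (2*pi*dP_s*1000*hr)
k = 5.7653*0.047154*0.00059932 / (2*pi*92.364*1000*469.18)
k = 5.9838e-13 m^2


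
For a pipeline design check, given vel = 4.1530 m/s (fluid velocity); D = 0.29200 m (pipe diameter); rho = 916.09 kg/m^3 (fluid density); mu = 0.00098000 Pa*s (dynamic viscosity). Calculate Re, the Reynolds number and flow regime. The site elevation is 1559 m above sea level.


Step 1: Re = rho*vel*D/mu = 916.09*4.153*0.292/0.00098 = 1.1336e+06
Step 2: Re = 1.1336e+06 > 4000, so flow is turbulent.
Re = 1.1336e+06 (turbulent)


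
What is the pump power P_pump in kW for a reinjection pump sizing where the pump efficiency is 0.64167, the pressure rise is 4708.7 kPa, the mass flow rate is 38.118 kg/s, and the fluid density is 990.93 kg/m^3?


P_pump = mdot * dP / (rho * eta)
P_pump = 38.118 * 4708.7 / (990.93 * 0.64167)
P_pump = 282.28 kW


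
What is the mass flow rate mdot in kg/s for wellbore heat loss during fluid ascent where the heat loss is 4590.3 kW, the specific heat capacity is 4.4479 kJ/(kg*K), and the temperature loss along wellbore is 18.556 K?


mdot = Q_loss / (cp * dT)
mdot = 4590.3 / (4.4479 * 18.556)
mdot = 55.616 kg/s


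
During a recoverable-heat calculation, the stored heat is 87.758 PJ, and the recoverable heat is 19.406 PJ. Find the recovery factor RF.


RF = Q_rec / Q_s
RF = 19.406 / 87.758
RF = 0.22113


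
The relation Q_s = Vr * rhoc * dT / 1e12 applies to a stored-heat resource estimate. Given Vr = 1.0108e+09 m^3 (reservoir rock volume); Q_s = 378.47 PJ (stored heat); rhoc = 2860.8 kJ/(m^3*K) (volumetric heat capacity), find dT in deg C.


dT = Q_s * 1e12 / (Vr * rhoc)
dT = 378.47 * 1e12 / (1.0108e+09 * 2860.8)
dT = 130.8816 K
Convert (temperature difference, 1 K = 1 deg C): 130.8816 K = 130.8816 deg C
dT = 130.88 deg C


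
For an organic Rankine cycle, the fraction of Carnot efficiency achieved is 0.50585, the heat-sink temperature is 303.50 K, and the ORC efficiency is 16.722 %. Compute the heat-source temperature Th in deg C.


Th = Tc / (1 - (eta_orc/100)/f)
Th = 303.50 / (1 - (16.722/100)/0.50585)
Th = 453.3723 K
Convert to deg C: 453.3723 - 273.15 = 180.22 deg C
Th = 180.22 deg C


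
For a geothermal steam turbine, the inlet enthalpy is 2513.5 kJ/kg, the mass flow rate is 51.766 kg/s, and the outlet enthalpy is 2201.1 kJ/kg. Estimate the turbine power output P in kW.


P = mdot * (h_in - h_out) / 1000
P = 51.766 * (2513.5 - 2201.1) / 1000
P = 16.17170 MW
Convert: 16.17170 MW * 1000.0 = 16172 kW
P = 16172 kW


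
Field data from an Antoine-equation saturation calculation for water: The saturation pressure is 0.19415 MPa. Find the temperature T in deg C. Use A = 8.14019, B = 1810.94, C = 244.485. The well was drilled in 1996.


T = B / (A - log10(P_sat * 760 / 0.101325)) - C
T = 1810.94 / (8.14019 - log10(0.19415 * 760 / 0.101325)) - 244.485
T = 119.38 deg C


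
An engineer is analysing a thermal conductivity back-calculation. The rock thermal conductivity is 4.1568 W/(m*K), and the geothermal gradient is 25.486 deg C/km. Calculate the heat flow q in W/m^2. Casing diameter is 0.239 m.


q = k * grad / 1000
q = 4.1568 * 25.486 / 1000
q = 0.10594 W/m^2


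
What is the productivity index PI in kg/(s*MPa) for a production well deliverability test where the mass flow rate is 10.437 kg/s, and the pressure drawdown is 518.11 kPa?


PI = mdot * 1000 / dP
PI = 10.437 * 1000 / 518.11
PI = 20.144 kg/(s*MPa)


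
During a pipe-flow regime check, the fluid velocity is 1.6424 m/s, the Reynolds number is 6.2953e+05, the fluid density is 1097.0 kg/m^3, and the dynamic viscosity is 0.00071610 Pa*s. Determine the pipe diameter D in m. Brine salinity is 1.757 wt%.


D = Re * mu / (rho * vel)
D = 6.2953e+05 * 0.00071610 / (1097.0 * 1.6424)
D = 0.25021 m


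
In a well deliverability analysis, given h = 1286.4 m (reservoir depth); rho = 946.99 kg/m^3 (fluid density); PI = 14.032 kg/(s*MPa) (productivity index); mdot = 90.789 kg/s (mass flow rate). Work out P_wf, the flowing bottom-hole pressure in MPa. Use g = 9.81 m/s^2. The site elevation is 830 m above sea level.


Step 1: P_i = rho*g*h/1e6 = 946.99*9.81*1286.4/1e6 = 11.95062 MPa
Step 2: P_wf = P_i - mdot/PI = 11.95062 - 90.789/14.032 = 5.4805 MPa
P_wf = 5.4805 MPa


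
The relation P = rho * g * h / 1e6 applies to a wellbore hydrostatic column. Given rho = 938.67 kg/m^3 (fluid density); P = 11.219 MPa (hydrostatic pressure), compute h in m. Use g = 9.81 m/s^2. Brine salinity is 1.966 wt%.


h = P * 1e6 / (g * rho)
h = 11.219 * 1e6 / (9.81 * 938.67)
h = 1218.4 m


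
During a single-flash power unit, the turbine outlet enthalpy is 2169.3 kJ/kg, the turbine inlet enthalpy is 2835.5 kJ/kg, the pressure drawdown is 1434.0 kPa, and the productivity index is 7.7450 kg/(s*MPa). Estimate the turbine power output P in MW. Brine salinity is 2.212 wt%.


Step 1: mdot = PI * dP / 1000 = 7.745 * 1434.0 / 1000 = 11.10633 kg/s
Step 2: P = mdot*(h_in - h_out)/1000 = 11.10633*(2835.5 - 2169.3)/1000 = 7.3990 MW
P = 7.3990 MW


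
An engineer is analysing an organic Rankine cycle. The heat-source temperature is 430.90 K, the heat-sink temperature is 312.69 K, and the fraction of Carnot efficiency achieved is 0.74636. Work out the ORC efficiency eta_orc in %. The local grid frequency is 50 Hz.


eta_orc = (1 - Tc/Th) * f * 100
eta_orc = (1 - 312.69/430.90) * 0.74636 * 100
eta_orc = 20.475 %


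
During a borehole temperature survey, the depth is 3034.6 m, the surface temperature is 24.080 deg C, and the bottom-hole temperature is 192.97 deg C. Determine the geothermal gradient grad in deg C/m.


grad = (T_d - T_surf) / d * 1000
grad = (192.97 - 24.080) / 3034.6 * 1000
grad = 55.65478 deg C/km
Convert: 55.65478 deg C/km * 0.001 = 0.055655 deg C/m
grad = 0.055655 deg C/m


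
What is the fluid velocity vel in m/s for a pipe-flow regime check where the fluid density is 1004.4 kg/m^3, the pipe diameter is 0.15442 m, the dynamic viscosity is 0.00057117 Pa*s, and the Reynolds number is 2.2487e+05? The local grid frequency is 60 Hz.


vel = Re * mu / (rho * D)
vel = 2.2487e+05 * 0.00057117 / (1004.4 * 0.15442)
vel = 0.82811 m/s


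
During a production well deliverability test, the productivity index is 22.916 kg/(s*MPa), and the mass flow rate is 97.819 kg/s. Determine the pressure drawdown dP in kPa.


dP = mdot * 1000 / PI
dP = 97.819 * 1000 / 22.916
dP = 4268.6 kPa


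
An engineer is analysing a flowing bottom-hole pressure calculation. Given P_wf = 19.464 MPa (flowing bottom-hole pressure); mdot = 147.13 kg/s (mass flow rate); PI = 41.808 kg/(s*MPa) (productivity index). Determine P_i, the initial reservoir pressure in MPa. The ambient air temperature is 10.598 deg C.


P_i = P_wf + mdot / PI
P_i = 19.464 + 147.13 / 41.808
P_i = 22.983 MPa


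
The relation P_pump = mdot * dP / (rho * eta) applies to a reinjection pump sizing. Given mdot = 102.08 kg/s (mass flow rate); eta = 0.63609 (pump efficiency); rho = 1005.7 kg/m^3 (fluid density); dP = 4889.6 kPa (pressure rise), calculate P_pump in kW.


P_pump = mdot * dP / (rho * eta)
P_pump = 102.08 * 4889.6 / (1005.7 * 0.63609)
P_pump = 780.24 kW


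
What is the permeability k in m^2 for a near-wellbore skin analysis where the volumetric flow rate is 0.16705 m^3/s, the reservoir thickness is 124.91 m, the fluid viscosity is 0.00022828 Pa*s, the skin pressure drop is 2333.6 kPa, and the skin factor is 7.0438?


k = S*q*mu / (2*pi*dP_s*1000*hr)
k = 7.0438*0.16705*0.00022828 / (2*pi*2333.6*1000*124.91)
k = 1.4666e-13 m^2


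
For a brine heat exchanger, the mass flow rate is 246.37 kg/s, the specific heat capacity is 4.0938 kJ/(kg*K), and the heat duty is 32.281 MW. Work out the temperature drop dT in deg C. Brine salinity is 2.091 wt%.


dT = Q * 1000 / (mdot * cp)
dT = 32.281 * 1000 / (246.37 * 4.0938)
dT = 32.00608 K
Convert (temperature difference, 1 K = 1 deg C): 32.00608 K = 32.00608 deg C
dT = 32.006 deg C


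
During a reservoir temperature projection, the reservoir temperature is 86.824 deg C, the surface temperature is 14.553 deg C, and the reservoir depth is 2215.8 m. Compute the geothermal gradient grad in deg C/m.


grad = (T_res - T_surf) / d * 1000
grad = (86.824 - 14.553) / 2215.8 * 1000
grad = 32.61621 deg C/km
Convert: 32.61621 deg C/km * 0.001 = 0.032616 deg C/m
grad = 0.032616 deg C/m


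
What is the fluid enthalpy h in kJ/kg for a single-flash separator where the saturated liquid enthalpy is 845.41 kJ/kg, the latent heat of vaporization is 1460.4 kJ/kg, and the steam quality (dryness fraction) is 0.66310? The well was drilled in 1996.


h = hf + x * hfg
h = 845.41 + 0.66310 * 1460.4
h = 1813.8 kJ/kg


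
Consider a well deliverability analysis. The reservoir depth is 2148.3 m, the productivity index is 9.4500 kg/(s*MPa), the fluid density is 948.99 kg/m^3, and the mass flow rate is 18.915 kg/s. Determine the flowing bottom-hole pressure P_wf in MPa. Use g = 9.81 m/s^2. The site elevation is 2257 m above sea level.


Step 1: P_i = rho*g*h/1e6 = 948.99*9.81*2148.3/1e6 = 19.99980 MPa
Step 2: P_wf = P_i - mdot/PI = 19.99980 - 18.915/9.45 = 17.998 MPa
P_wf = 17.998 MPa


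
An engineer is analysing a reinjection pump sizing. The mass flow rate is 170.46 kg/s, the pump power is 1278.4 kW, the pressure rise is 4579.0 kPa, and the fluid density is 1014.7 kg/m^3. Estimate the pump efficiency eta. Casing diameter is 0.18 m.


eta = mdot * dP / (rho * P_pump)
eta = 170.46 * 4579.0 / (1014.7 * 1278.4)
eta = 0.60171


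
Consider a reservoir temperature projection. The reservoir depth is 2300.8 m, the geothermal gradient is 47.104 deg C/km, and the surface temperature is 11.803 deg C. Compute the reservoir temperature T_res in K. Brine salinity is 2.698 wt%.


T_res = T_surf + grad * d / 1000
T_res = 11.803 + 47.104 * 2300.8 / 1000
T_res = 120.1799 deg C
Convert to K: 120.1799 + 273.15 = 393.33 K
T_res = 393.33 K


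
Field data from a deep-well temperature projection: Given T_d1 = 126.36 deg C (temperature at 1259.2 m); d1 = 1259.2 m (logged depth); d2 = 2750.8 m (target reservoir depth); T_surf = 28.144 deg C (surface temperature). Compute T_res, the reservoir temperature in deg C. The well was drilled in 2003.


Step 1: grad = (T_d1 - T_surf)/d1 * 1000 = (126.36 - 28.144)/1259.2 * 1000 = 77.99873 deg C/km
Step 2: T_res = T_surf + grad*d2/1000 = 28.144 + 77.99873*2750.8/1000 = 242.70 deg C
T_res = 242.70 deg C


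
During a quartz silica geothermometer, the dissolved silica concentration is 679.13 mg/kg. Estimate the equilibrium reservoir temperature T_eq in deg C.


T_eq = 1309 / (5.19 - log10(SiO2)) - 273.15
T_eq = 1309 / (5.19 - log10(679.13)) - 273.15
T_eq = 281.97 deg C


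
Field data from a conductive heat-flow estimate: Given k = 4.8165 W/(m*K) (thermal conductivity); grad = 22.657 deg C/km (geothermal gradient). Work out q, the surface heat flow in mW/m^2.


q = k * grad / 1000
q = 4.8165 * 22.657 / 1000
q = 0.1091274 W/m^2
Convert: 0.1091274 W/m^2 * 1000.0 = 109.13 mW/m^2
q = 109.13 mW/m^2


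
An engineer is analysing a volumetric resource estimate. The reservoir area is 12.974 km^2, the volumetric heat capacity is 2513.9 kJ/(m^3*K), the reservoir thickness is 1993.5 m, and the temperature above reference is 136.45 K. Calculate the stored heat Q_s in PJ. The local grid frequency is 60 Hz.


Step 1: Vr = A*1e6*hr = 12.974*1e6*1993.5 = 2.586367e+10 m^3
Step 2: Q_s = Vr*rhoc*dT/1e12 = 2.586367e+10*2513.9*136.45/1e12 = 8871.8 PJ
Q_s = 8871.8 PJ


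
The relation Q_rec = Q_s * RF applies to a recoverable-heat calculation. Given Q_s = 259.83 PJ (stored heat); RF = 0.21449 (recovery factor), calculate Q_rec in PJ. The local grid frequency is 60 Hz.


Q_rec = Q_s * RF
Q_rec = 259.83 * 0.21449
Q_rec = 55.731 PJ


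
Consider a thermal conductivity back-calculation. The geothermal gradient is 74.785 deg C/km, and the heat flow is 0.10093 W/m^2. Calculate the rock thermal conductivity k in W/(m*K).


k = q / (grad / 1000)
k = 0.10093 / (74.785 / 1000)
k = 1.3496 W/(m*K)


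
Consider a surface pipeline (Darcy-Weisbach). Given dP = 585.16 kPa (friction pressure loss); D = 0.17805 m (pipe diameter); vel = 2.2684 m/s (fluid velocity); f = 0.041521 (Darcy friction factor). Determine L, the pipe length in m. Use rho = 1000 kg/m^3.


L = dP*1000*D / (f*rho*vel^2/2)
L = 585.16*1000*0.17805 / (0.041521*1000*2.2684^2/2)
L = 975.30 m


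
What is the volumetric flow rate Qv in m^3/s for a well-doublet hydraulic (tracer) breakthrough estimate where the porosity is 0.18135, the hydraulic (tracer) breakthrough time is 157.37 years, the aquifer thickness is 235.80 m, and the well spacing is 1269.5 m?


Qv = pi*hr*phi*L^2 / (3*t_bt*365.25*86400)
Qv = pi*235.80*0.18135*1269.5^2 / (3*157.37*365.25*86400)
Qv = 0.014532 m^3/s


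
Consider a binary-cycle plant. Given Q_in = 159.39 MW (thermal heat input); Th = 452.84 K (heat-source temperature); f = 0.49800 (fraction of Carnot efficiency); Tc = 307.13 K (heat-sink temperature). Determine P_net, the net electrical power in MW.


Step 1: eta = (1 - Tc/Th)*f = (1 - 307.13/452.84)*0.498 = 0.1602411
Step 2: P_net = eta * Q_in = 0.1602411 * 159.39 = 25.541 MW
P_net = 25.541 MW


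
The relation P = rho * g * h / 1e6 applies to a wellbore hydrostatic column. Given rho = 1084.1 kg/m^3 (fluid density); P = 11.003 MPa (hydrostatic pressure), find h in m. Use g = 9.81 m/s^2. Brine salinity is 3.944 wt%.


h = P * 1e6 / (g * rho)
h = 11.003 * 1e6 / (9.81 * 1084.1)
h = 1034.6 m


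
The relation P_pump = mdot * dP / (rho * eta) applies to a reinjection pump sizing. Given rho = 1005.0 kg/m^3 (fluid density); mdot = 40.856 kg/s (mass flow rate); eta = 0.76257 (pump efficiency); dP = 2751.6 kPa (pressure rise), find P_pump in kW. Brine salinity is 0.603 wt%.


P_pump = mdot * dP / (rho * eta)
P_pump = 40.856 * 2751.6 / (1005.0 * 0.76257)
P_pump = 146.69 kW


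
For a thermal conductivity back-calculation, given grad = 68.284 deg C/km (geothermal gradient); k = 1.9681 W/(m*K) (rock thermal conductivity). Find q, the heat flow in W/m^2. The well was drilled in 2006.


q = k * grad / 1000
q = 1.9681 * 68.284 / 1000
q = 0.13439 W/m^2


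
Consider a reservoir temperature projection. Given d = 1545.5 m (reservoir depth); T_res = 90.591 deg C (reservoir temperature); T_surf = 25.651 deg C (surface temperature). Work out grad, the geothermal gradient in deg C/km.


grad = (T_res - T_surf) / d * 1000
grad = (90.591 - 25.651) / 1545.5 * 1000
grad = 42.019 deg C/km


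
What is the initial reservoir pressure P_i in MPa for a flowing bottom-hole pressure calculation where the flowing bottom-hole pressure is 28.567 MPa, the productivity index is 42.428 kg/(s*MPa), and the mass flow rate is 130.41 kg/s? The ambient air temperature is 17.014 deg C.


P_i = P_wf + mdot / PI
P_i = 28.567 + 130.41 / 42.428
P_i = 31.641 MPa


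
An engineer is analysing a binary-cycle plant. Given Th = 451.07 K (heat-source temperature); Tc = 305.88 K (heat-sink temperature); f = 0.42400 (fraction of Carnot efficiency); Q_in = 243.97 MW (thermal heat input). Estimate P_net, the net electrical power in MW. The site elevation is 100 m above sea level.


Step 1: eta = (1 - Tc/Th)*f = (1 - 305.88/451.07)*0.424 = 0.1364767
Step 2: P_net = eta * Q_in = 0.1364767 * 243.97 = 33.296 MW
P_net = 33.296 MW


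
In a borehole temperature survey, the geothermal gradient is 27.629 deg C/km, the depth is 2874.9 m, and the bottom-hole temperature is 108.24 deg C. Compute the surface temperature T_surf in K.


T_surf = T_d - grad * d / 1000
T_surf = 108.24 - 27.629 * 2874.9 / 1000
T_surf = 28.80939 deg C
Convert to K: 28.80939 + 273.15 = 301.96 K
T_surf = 301.96 K


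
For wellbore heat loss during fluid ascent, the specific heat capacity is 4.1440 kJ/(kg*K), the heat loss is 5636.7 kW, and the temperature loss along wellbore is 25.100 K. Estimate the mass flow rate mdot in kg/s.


mdot = Q_loss / (cp * dT)
mdot = 5636.7 / (4.1440 * 25.100)
mdot = 54.192 kg/s


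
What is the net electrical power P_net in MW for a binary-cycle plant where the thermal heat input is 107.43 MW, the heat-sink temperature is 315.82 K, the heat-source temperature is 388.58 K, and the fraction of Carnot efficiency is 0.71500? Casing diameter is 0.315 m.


Step 1: eta = (1 - Tc/Th)*f = (1 - 315.82/388.58)*0.715 = 0.1338808
Step 2: P_net = eta * Q_in = 0.1338808 * 107.43 = 14.383 MW
P_net = 14.383 MW


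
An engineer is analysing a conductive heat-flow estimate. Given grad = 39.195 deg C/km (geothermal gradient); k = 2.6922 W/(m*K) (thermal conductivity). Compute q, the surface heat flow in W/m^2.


q = k * grad / 1000
q = 2.6922 * 39.195 / 1000
q = 0.10552 W/m^2


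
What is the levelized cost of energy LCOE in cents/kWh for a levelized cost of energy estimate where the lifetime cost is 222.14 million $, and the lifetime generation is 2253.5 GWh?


LCOE = C_tot / E_tot * 100
LCOE = 222.14 / 2253.5 * 100
LCOE = 9.8576 cents/kWh


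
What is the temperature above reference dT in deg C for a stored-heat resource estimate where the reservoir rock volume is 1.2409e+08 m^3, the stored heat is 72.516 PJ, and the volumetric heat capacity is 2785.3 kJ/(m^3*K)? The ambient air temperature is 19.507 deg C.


dT = Q_s * 1e12 / (Vr * rhoc)
dT = 72.516 * 1e12 / (1.2409e+08 * 2785.3)
dT = 209.8095 K
Convert (temperature difference, 1 K = 1 deg C): 209.8095 K = 209.8095 deg C
dT = 209.81 deg C


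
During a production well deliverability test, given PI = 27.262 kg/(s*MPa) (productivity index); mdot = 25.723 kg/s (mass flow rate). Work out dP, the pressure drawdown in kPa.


dP = mdot * 1000 / PI
dP = 25.723 * 1000 / 27.262
dP = 943.55 kPa


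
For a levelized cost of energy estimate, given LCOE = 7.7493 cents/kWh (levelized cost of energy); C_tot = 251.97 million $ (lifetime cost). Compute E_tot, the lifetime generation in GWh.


E_tot = C_tot / LCOE * 100
E_tot = 251.97 / 7.7493 * 100
E_tot = 3251.5 GWh


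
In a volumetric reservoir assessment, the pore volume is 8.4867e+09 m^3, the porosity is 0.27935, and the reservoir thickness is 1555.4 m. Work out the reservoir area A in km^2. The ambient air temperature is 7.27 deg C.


A = Vp / (1e6 * hr * phi)
A = 8.4867e+09 / (1e6 * 1555.4 * 0.27935)
A = 19.532 km^2


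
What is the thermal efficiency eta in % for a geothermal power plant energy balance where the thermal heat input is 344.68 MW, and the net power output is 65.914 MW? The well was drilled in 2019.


eta = W_net / Q_in * 100
eta = 65.914 / 344.68 * 100
eta = 19.123 %


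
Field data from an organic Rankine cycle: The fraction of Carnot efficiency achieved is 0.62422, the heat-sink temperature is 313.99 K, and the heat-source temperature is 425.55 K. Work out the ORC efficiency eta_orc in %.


eta_orc = (1 - Tc/Th) * f * 100
eta_orc = (1 - 313.99/425.55) * 0.62422 * 100
eta_orc = 16.364 %


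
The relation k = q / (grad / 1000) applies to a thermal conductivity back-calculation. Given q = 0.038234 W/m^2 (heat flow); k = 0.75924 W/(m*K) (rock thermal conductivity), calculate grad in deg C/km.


grad = q / k * 1000
grad = 0.038234 / 0.75924 * 1000
grad = 50.358 deg C/km


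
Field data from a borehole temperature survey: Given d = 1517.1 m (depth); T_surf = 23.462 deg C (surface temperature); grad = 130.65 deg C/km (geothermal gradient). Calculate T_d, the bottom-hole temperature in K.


T_d = T_surf + grad * d / 1000
T_d = 23.462 + 130.65 * 1517.1 / 1000
T_d = 221.6711 deg C
Convert to K: 221.6711 + 273.15 = 494.82 K
T_d = 494.82 K


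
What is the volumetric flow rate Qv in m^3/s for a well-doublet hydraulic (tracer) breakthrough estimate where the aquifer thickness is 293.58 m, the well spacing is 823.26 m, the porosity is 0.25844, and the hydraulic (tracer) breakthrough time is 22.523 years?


Qv = pi*hr*phi*L^2 / (3*t_bt*365.25*86400)
Qv = pi*293.58*0.25844*823.26^2 / (3*22.523*365.25*86400)
Qv = 0.075763 m^3/s


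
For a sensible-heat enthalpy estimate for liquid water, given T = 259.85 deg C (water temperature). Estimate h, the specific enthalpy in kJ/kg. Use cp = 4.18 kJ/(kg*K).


h = cp * T
h = 4.18 * 259.85
h = 1086.2 kJ/kg


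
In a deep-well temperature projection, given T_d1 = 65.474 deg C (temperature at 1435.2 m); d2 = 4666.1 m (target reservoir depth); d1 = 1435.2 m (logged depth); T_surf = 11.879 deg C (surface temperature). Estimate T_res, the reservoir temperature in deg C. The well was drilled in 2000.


Step 1: grad = (T_d1 - T_surf)/d1 * 1000 = (65.474 - 11.879)/1435.2 * 1000 = 37.34323 deg C/km
Step 2: T_res = T_surf + grad*d2/1000 = 11.879 + 37.34323*4666.1/1000 = 186.13 deg C
T_res = 186.13 deg C


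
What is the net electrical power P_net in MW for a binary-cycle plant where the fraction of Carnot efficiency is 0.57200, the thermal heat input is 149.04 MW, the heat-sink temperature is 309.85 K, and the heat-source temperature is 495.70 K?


Step 1: eta = (1 - Tc/Th)*f = (1 - 309.85/495.7)*0.572 = 0.2144567
Step 2: P_net = eta * Q_in = 0.2144567 * 149.04 = 31.963 MW
P_net = 31.963 MW


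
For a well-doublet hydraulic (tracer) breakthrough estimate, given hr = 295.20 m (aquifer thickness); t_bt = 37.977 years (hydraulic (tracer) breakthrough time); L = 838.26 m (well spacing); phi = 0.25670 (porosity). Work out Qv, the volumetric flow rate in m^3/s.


Qv = pi*hr*phi*L^2 / (3*t_bt*365.25*86400)
Qv = pi*295.20*0.25670*838.26^2 / (3*37.977*365.25*86400)
Qv = 0.046527 m^3/s


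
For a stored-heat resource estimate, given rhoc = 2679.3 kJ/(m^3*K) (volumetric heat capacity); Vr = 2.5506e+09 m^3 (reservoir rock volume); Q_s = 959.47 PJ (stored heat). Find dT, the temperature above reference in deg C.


dT = Q_s * 1e12 / (Vr * rhoc)
dT = 959.47 * 1e12 / (2.5506e+09 * 2679.3)
dT = 140.4002 K
Convert (temperature difference, 1 K = 1 deg C): 140.4002 K = 140.4002 deg C
dT = 140.40 deg C
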